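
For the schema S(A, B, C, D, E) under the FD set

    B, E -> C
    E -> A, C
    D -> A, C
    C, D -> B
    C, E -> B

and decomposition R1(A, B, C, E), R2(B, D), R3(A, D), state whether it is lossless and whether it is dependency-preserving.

lossy and not dependency-preserving

Lossless test (chase): Rows 2 and 3 agree on D; apply D→A, C and equate their A, C entries. Rows 2 and 3 agree on C, D; apply C, D→B and equate their B entries. No row becomes fully distinguished — the join is lossy.
Dependency preservation: the restricted closure of {D} across the fragments never reaches {A, C}, so D → A, C cannot be enforced without a join — not preserved.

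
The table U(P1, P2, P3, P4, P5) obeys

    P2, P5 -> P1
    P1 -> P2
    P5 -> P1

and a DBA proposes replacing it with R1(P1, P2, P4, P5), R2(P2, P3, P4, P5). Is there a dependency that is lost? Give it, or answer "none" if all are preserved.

none

P2, P5 → P1 lies within R1.
P1 → P2 lies within R1.
P5 → P1 lies within R1.
Every dependency is enforceable on the fragments, so the decomposition is dependency-preserving.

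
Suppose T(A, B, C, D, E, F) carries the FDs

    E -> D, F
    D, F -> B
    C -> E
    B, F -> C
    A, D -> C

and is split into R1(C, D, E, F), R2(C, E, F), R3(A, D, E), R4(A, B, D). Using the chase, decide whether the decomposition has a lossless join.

Yes

Chase test. Columns are A, B, C, D, E, F; row i has aⱼ where attribute j ∈ Ri, else bᵢⱼ.
Initial tableau (one row per fragment):
  row 1: b11 b12 a3 a4 a5 a6
  row 2: b21 b22 a3 b24 a5 a6
  row 3: a1 b32 b33 a4 a5 b36
  row 4: a1 a2 b43 a4 b45 b46
Rows 1 and 2 agree on E; apply E→D, F and equate their D, F entries.
Rows 1 and 3 agree on E; apply E→D, F and equate their D, F entries.
Rows 1 and 2 agree on D, F; apply D, F→B and equate their B entries.
Rows 1 and 3 agree on D, F; apply D, F→B and equate their B entries.
Rows 1 and 3 agree on B, F; apply B, F→C and equate their C entries.
Rows 3 and 4 agree on A, D; apply A, D→C and equate their C entries.
Rows 1 and 4 agree on C; apply C→E and equate their E entries.
Rows 1 and 4 agree on E; apply E→D, F and equate their D, F entries.
Rows 1 and 4 agree on D, F; apply D, F→B and equate their B entries.
Row 3 is now all distinguished symbols — the join is lossless.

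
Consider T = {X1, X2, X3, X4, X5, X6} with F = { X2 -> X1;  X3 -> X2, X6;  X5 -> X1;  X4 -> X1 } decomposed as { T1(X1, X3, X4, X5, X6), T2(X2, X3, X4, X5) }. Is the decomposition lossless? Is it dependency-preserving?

lossless but not dependency-preserving

Lossless test: (X3, X4, X5)⁺ = {X1, X2, X3, X4, X5, X6}, which contains all of one fragment — lossless.
Dependency preservation: the restricted closure of {X2} across the fragments never reaches {X1}, so X2 → X1 cannot be enforced without a join — not preserved.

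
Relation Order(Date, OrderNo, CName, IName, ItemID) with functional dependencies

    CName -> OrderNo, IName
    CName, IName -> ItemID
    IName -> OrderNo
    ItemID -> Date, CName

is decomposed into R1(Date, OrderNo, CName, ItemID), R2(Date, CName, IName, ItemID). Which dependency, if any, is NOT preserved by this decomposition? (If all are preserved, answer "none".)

Check IName → OrderNo: no single fragment contains all of {OrderNo, IName}, and the restricted closure of {IName} across the fragments never reaches {OrderNo}.
CName → OrderNo, IName is preserved.
CName, IName → ItemID is preserved.
ItemID → Date, CName is preserved.

IName -> OrderNo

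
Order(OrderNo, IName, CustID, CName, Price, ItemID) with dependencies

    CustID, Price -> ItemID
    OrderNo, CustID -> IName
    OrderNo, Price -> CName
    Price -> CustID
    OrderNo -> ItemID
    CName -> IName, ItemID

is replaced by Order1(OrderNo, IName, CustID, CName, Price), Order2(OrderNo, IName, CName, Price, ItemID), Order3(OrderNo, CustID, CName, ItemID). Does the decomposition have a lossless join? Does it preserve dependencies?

Lossless test (chase): Rows 1 and 3 agree on OrderNo, CustID; apply OrderNo, CustID→IName and equate their IName entries. Rows 1 and 2 agree on Price; apply Price→CustID and equate their CustID entries. Rows 1 and 2 agree on OrderNo; apply OrderNo→ItemID and equate their ItemID entries. Row 1 is now all distinguished symbols — the join is lossless.
Dependency preservation: CustID, Price → ItemID is not contained in any single fragment, but the restricted closure of its left-hand side across the fragments still reaches the right-hand side; the remaining FDs each lie inside some fragment. All dependencies are preserved.

lossless and dependency-preserving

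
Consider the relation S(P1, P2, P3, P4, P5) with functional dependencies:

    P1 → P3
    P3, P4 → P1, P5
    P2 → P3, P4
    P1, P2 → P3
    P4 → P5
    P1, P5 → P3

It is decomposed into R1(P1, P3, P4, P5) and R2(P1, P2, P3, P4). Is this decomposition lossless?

Common attributes: R1 ∩ R2 = {P1, P3, P4}.
Closure of {P1, P3, P4}: P3, P4 → P1, P5 applies, adding P5. So (P1, P3, P4)⁺ = {P1, P3, P4, P5}.
This closure contains every attribute of R1, so R1 ∩ R2 → R1. The join is lossless.

Yes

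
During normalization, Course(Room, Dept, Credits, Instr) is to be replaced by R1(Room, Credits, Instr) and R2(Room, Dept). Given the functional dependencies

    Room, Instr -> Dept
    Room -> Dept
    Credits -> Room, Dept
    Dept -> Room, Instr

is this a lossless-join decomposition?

Yes

Common attributes: R1 ∩ R2 = {Room}.
Closure of {Room}: Room → Dept applies, adding Dept; Dept → Room, Instr applies, adding Instr. So (Room)⁺ = {Room, Dept, Instr}.
This closure contains every attribute of R2, so R1 ∩ R2 → R2. The join is lossless.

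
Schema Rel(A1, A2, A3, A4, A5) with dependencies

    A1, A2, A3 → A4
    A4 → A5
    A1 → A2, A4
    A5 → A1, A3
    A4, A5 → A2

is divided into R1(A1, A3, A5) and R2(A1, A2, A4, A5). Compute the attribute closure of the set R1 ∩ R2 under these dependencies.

R1 ∩ R2 = {A1, A5}.
A1 → A2, A4 applies, adding A2, A4
A5 → A1, A3 applies, adding A3
Closure: {A1, A2, A3, A4, A5}.

A1, A2, A3, A4, A5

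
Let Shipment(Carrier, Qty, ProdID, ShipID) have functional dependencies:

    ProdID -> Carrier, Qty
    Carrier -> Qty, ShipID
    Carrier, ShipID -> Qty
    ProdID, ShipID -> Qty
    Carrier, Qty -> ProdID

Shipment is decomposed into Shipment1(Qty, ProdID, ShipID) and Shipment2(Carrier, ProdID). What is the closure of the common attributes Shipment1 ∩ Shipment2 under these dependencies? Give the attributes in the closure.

Shipment1 ∩ Shipment2 = {ProdID}.
ProdID → Carrier, Qty applies, adding Carrier, Qty
Carrier → Qty, ShipID applies, adding ShipID
Closure: {Carrier, Qty, ProdID, ShipID}.

Carrier, Qty, ProdID, ShipID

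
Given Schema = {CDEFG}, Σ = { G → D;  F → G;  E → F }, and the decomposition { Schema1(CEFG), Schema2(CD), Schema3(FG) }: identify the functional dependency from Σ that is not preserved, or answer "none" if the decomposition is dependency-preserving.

G → D

Check G → D: no single fragment contains all of {DG}, and the restricted closure of {G} across the fragments never reaches {D}.
F → G is preserved.
E → F is preserved.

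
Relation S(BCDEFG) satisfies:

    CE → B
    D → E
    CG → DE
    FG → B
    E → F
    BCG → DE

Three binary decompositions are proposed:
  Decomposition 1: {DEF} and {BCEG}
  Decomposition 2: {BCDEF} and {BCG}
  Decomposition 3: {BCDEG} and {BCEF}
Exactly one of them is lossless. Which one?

Decomposition 1: common = {E}, closure = {EF} → lossy.
Decomposition 2: common = {BC}, closure = {BC} → lossy.
Decomposition 3: common = {BCE}, closure = {BCEF} → lossless.

Decomposition 3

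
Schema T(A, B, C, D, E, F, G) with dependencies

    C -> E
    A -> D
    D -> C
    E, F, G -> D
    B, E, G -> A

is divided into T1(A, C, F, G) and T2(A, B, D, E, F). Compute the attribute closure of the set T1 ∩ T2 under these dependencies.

A, C, D, E, F

T1 ∩ T2 = {A, F}.
A → D applies, adding D
D → C applies, adding C
C → E applies, adding E
Closure: {A, C, D, E, F}.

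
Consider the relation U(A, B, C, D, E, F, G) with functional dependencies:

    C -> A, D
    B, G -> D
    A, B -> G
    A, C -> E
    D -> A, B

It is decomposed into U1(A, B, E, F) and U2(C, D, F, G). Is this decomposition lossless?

Common attributes: U1 ∩ U2 = {F}.
No dependency enlarges {F}, so (F)⁺ = {F}.
The closure contains neither all of U1 = {A, B, E, F} nor all of U2 = {C, D, F, G}, so the common attributes are not a superkey of either fragment. The join is lossy.

No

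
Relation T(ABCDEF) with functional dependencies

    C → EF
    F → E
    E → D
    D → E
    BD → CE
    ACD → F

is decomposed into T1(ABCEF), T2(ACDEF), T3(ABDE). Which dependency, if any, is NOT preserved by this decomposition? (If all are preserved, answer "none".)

C → EF lies within T1.
F → E lies within T1.
E → D lies within T2.
D → E lies within T2.
BD → CE: restricted closure across fragments reaches CE.
ACD → F lies within T2.
Every dependency is enforceable on the fragments, so the decomposition is dependency-preserving.

none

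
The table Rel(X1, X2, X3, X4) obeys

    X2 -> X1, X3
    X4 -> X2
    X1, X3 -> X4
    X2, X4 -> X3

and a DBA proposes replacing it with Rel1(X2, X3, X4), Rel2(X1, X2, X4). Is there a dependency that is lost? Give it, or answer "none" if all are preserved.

X1, X3 -> X4

Check X1, X3 → X4: no single fragment contains all of {X1, X3, X4}, and the restricted closure of {X1, X3} across the fragments never reaches {X4}.
X2 → X1, X3 is preserved.
X4 → X2 is preserved.
X2, X4 → X3 is preserved.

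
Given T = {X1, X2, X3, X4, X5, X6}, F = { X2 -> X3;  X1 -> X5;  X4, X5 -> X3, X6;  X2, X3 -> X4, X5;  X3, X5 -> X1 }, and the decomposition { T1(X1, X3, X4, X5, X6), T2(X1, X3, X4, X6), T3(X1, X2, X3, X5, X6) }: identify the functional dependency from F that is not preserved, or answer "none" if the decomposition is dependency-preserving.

Check X2, X3 → X4, X5: no single fragment contains all of {X2, X3, X4, X5}, and the restricted closure of {X2, X3} across the fragments never reaches {X4, X5}.
X2 → X3 is preserved.
X1 → X5 is preserved.
X4, X5 → X3, X6 is preserved.
X3, X5 → X1 is preserved.

X2, X3 -> X4, X5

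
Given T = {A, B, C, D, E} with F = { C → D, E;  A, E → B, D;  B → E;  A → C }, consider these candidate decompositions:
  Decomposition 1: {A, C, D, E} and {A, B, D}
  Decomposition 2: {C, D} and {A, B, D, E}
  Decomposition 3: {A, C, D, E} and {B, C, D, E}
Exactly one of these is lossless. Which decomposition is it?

Decomposition 1

Decomposition 1: common = {A, D}, closure = {A, B, C, D, E} → lossless.
Decomposition 2: common = {D}, closure = {D} → lossy.
Decomposition 3: common = {C, D, E}, closure = {C, D, E} → lossy.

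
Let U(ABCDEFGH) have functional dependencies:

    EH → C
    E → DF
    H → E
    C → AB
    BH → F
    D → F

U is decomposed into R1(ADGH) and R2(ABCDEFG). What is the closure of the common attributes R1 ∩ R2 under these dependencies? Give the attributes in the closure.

ADFG

R1 ∩ R2 = {ADG}.
D → F applies, adding F
Closure: {ADFG}.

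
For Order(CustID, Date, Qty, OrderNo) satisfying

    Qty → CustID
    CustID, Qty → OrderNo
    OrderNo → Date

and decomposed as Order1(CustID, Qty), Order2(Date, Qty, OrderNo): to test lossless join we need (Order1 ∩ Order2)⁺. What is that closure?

Order1 ∩ Order2 = {Qty}.
Qty → CustID applies, adding CustID
CustID, Qty → OrderNo applies, adding OrderNo
OrderNo → Date applies, adding Date
Closure: {CustID, Date, Qty, OrderNo}.

CustID, Date, Qty, OrderNo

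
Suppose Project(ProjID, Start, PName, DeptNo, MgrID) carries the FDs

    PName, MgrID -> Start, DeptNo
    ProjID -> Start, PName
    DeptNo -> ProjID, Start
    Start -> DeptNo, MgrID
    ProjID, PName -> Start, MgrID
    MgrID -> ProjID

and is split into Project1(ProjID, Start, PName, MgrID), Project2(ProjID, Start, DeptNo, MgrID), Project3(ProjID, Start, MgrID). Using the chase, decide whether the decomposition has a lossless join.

Yes

Chase test. Columns are ProjID, Start, PName, DeptNo, MgrID; row i has aⱼ where attribute j ∈ Projecti, else bᵢⱼ.
Initial tableau (one row per fragment):
  row 1: a1 a2 a3 b14 a5
  row 2: a1 a2 b23 a4 a5
  row 3: a1 a2 b33 b34 a5
Rows 1 and 2 agree on ProjID; apply ProjID→Start, PName and equate their Start, PName entries.
Rows 1 and 3 agree on ProjID; apply ProjID→Start, PName and equate their Start, PName entries.
Rows 1 and 2 agree on Start; apply Start→DeptNo, MgrID and equate their DeptNo, MgrID entries.
Rows 1 and 3 agree on Start; apply Start→DeptNo, MgrID and equate their DeptNo, MgrID entries.
Row 1 is now all distinguished symbols — the join is lossless.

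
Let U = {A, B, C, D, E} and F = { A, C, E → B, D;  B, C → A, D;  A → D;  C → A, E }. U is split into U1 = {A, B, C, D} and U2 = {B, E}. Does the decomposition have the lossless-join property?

No

Common attributes: U1 ∩ U2 = {B}.
No dependency enlarges {B}, so (B)⁺ = {B}.
The closure contains neither all of U1 = {A, B, C, D} nor all of U2 = {B, E}, so the common attributes are not a superkey of either fragment. The join is lossy.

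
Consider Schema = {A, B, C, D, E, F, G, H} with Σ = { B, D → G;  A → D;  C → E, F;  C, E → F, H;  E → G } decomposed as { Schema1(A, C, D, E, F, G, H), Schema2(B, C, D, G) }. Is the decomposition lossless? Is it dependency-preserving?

Lossless test: (C, D, G)⁺ = {C, D, E, F, G, H}, which is a superkey of neither fragment — lossy.
Dependency preservation: every FD's attributes lie within a single fragment, so each can be enforced locally — preserved.

lossy but dependency-preserving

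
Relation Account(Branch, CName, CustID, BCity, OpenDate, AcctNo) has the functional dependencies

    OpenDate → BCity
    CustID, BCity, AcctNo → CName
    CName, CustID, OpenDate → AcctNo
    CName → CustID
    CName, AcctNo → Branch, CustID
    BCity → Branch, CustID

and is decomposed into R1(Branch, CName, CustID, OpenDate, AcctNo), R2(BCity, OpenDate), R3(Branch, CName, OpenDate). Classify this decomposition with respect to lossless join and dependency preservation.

Lossless test (chase): Rows 1 and 2 agree on OpenDate; apply OpenDate→BCity and equate their BCity entries. Rows 1 and 3 agree on OpenDate; apply OpenDate→BCity and equate their BCity entries. Rows 1 and 3 agree on CName; apply CName→CustID and equate their CustID entries. Rows 1 and 2 agree on BCity; apply BCity→Branch, CustID and equate their Branch, CustID entries. Rows 1 and 3 agree on CName, CustID, OpenDate; apply CName, CustID, OpenDate→AcctNo and equate their AcctNo entries. Row 1 is now all distinguished symbols — the join is lossless.
Dependency preservation: the restricted closure of {CustID, BCity, AcctNo} across the fragments never reaches {CName}, so CustID, BCity, AcctNo → CName cannot be enforced without a join — not preserved.

lossless but not dependency-preserving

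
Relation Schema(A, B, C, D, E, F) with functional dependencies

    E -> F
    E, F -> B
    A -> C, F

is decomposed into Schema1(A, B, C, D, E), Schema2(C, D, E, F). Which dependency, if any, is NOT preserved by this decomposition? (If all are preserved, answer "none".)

Check A → C, F: no single fragment contains all of {A, C, F}, and the restricted closure of {A} across the fragments never reaches {C, F}.
E → F is preserved.
E, F → B is preserved.

A -> C, F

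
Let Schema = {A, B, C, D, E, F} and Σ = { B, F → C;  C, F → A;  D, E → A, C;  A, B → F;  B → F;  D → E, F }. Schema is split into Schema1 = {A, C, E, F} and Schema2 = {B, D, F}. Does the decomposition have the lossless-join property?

Common attributes: Schema1 ∩ Schema2 = {F}.
No dependency enlarges {F}, so (F)⁺ = {F}.
The closure contains neither all of Schema1 = {A, C, E, F} nor all of Schema2 = {B, D, F}, so the common attributes are not a superkey of either fragment. The join is lossy.

No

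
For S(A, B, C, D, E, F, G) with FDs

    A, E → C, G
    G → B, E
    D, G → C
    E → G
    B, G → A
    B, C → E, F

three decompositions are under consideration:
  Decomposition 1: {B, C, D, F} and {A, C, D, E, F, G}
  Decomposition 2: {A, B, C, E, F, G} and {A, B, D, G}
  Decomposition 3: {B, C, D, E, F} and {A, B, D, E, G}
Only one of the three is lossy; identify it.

Decomposition 1: common = {C, D, F}, closure = {C, D, F} → lossy.
Decomposition 2: common = {A, B, G}, closure = {A, B, C, E, F, G} → lossless.
Decomposition 3: common = {B, D, E}, closure = {A, B, C, D, E, F, G} → lossless.

Decomposition 1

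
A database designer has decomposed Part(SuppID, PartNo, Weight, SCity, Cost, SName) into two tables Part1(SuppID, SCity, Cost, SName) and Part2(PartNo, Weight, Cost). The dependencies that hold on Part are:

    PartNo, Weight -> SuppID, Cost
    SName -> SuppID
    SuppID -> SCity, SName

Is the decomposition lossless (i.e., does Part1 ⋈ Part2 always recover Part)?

No

Common attributes: Part1 ∩ Part2 = {Cost}.
No dependency enlarges {Cost}, so (Cost)⁺ = {Cost}.
The closure contains neither all of Part1 = {SuppID, SCity, Cost, SName} nor all of Part2 = {PartNo, Weight, Cost}, so the common attributes are not a superkey of either fragment. The join is lossy.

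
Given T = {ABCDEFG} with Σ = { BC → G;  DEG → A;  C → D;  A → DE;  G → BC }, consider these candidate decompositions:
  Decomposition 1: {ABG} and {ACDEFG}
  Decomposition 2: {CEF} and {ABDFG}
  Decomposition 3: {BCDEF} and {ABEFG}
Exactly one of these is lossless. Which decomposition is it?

Decomposition 1

Decomposition 1: common = {AG}, closure = {ABCDEG} → lossless.
Decomposition 2: common = {F}, closure = {F} → lossy.
Decomposition 3: common = {BEF}, closure = {BEF} → lossy.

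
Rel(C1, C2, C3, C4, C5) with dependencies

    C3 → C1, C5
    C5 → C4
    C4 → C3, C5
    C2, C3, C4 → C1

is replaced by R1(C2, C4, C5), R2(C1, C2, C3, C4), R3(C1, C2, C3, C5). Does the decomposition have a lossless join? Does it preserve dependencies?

lossless and dependency-preserving

Lossless test (chase): Rows 2 and 3 agree on C3; apply C3→C1, C5 and equate their C1, C5 entries. Rows 1 and 3 agree on C5; apply C5→C4 and equate their C4 entries. Rows 1 and 2 agree on C4; apply C4→C3, C5 and equate their C3, C5 entries. Rows 1 and 2 agree on C2, C3, C4; apply C2, C3, C4→C1 and equate their C1 entries. Row 1 is now all distinguished symbols — the join is lossless.
Dependency preservation: C4 → C3, C5 is not contained in any single fragment, but the restricted closure of its left-hand side across the fragments still reaches the right-hand side; the remaining FDs each lie inside some fragment. All dependencies are preserved.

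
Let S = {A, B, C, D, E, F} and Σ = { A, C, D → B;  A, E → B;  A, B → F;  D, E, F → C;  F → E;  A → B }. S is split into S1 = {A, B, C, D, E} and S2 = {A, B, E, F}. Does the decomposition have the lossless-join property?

Yes

Common attributes: S1 ∩ S2 = {A, B, E}.
Closure of {A, B, E}: A, B → F applies, adding F. So (A, B, E)⁺ = {A, B, E, F}.
This closure contains every attribute of S2, so S1 ∩ S2 → S2. The join is lossless.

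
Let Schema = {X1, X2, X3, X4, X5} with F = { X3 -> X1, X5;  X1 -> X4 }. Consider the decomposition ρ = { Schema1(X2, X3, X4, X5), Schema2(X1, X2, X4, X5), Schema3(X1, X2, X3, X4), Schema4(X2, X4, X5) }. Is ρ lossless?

Chase test. Columns are X1, X2, X3, X4, X5; row i has aⱼ where attribute j ∈ Schemai, else bᵢⱼ.
Initial tableau (one row per fragment):
  row 1: b11 a2 a3 a4 a5
  row 2: a1 a2 b23 a4 a5
  row 3: a1 a2 a3 a4 b35
  row 4: b41 a2 b43 a4 a5
Rows 1 and 3 agree on X3; apply X3→X1, X5 and equate their X1, X5 entries.
Row 1 is now all distinguished symbols — the join is lossless.

Yes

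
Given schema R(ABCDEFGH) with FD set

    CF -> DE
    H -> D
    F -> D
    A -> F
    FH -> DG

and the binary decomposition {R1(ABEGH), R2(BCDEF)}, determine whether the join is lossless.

No

Common attributes: R1 ∩ R2 = {BE}.
No dependency enlarges {BE}, so (BE)⁺ = {BE}.
The closure contains neither all of R1 = {ABEGH} nor all of R2 = {BCDEF}, so the common attributes are not a superkey of either fragment. The join is lossy.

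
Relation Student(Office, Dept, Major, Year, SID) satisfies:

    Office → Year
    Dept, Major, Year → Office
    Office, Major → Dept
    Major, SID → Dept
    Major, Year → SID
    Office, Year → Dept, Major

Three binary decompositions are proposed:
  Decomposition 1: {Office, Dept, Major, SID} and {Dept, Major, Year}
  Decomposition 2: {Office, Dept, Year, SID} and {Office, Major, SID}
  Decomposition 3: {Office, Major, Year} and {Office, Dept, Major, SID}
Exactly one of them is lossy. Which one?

Decomposition 1: common = {Dept, Major}, closure = {Dept, Major} → lossy.
Decomposition 2: common = {Office, SID}, closure = {Office, Dept, Major, Year, SID} → lossless.
Decomposition 3: common = {Office, Major}, closure = {Office, Dept, Major, Year, SID} → lossless.

Decomposition 1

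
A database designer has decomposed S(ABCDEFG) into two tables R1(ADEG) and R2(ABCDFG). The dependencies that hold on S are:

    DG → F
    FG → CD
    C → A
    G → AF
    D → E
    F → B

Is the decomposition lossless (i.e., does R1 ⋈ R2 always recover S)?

Common attributes: R1 ∩ R2 = {ADG}.
Closure of {ADG}: DG → F applies, adding F; FG → CD applies, adding C; D → E applies, adding E; F → B applies, adding B. So (ADG)⁺ = {ABCDEFG}.
This closure contains every attribute of R1, so R1 ∩ R2 → R1. The join is lossless.

Yes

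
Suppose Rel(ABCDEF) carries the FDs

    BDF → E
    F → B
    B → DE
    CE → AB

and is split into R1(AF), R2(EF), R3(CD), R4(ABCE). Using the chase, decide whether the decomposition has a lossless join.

Chase test. Columns are ABCDEF; row i has aⱼ where attribute j ∈ Ri, else bᵢⱼ.
Initial tableau (one row per fragment):
  row 1: a1 b12 b13 b14 b15 a6
  row 2: b21 b22 b23 b24 a5 a6
  row 3: b31 b32 a3 a4 b35 b36
  row 4: a1 a2 a3 b44 a5 b46
Rows 1 and 2 agree on F; apply F→B and equate their B entries.
Rows 1 and 2 agree on B; apply B→DE and equate their DE entries.
No row becomes fully distinguished — the join is lossy.

No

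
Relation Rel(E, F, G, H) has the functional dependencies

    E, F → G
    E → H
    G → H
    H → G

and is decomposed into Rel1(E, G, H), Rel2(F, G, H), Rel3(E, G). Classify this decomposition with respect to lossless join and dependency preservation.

Lossless test (chase): Rows 1 and 3 agree on E; apply E→H and equate their H entries. No row becomes fully distinguished — the join is lossy.
Dependency preservation: E, F → G is not contained in any single fragment, but the restricted closure of its left-hand side across the fragments still reaches the right-hand side; the remaining FDs each lie inside some fragment. All dependencies are preserved.

lossy but dependency-preserving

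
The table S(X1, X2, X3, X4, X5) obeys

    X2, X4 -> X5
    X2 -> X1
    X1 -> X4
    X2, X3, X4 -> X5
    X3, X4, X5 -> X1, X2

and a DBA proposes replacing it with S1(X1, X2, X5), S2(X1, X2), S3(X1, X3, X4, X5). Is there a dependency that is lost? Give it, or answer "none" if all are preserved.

X3, X4, X5 -> X1, X2

Check X3, X4, X5 → X1, X2: no single fragment contains all of {X1, X2, X3, X4, X5}, and the restricted closure of {X3, X4, X5} across the fragments never reaches {X1, X2}.
X2, X4 → X5 is preserved.
X2 → X1 is preserved.
X1 → X4 is preserved.
X2, X3, X4 → X5 is preserved.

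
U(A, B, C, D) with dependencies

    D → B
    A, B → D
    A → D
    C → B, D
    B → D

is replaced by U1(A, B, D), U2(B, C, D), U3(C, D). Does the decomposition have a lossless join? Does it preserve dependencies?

lossy but dependency-preserving

Lossless test (chase): Rows 1 and 3 agree on D; apply D→B and equate their B entries. No row becomes fully distinguished — the join is lossy.
Dependency preservation: every FD's attributes lie within a single fragment, so each can be enforced locally — preserved.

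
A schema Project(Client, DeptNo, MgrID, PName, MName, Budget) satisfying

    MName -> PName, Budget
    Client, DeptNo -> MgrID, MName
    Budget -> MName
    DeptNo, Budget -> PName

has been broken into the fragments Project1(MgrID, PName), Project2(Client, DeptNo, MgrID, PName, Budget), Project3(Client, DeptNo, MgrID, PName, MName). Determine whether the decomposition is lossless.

Chase test. Columns are Client, DeptNo, MgrID, PName, MName, Budget; row i has aⱼ where attribute j ∈ Projecti, else bᵢⱼ.
Initial tableau (one row per fragment):
  row 1: b11 b12 a3 a4 b15 b16
  row 2: a1 a2 a3 a4 b25 a6
  row 3: a1 a2 a3 a4 a5 b36
Rows 2 and 3 agree on Client, DeptNo; apply Client, DeptNo→MgrID, MName and equate their MgrID, MName entries.
Rows 2 and 3 agree on MName; apply MName→PName, Budget and equate their PName, Budget entries.
Row 2 is now all distinguished symbols — the join is lossless.

Yes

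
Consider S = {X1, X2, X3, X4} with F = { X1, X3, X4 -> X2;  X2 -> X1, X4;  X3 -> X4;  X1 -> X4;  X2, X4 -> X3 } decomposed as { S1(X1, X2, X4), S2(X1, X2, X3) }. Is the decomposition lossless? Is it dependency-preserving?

lossless but not dependency-preserving

Lossless test: (X1, X2)⁺ = {X1, X2, X3, X4}, which contains all of one fragment — lossless.
Dependency preservation: the restricted closure of {X3} across the fragments never reaches {X4}, so X3 → X4 cannot be enforced without a join — not preserved.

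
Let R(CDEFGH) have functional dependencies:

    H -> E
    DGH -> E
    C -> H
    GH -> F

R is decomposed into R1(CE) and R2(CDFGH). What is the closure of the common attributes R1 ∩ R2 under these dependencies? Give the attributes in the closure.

CEH

R1 ∩ R2 = {C}.
C → H applies, adding H
H → E applies, adding E
Closure: {CEH}.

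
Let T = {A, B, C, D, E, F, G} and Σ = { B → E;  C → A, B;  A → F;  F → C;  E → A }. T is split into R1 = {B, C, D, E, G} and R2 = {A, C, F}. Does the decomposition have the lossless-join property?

Yes

Common attributes: R1 ∩ R2 = {C}.
Closure of {C}: C → A, B applies, adding A, B; A → F applies, adding F; B → E applies, adding E. So (C)⁺ = {A, B, C, E, F}.
This closure contains every attribute of R2, so R1 ∩ R2 → R2. The join is lossless.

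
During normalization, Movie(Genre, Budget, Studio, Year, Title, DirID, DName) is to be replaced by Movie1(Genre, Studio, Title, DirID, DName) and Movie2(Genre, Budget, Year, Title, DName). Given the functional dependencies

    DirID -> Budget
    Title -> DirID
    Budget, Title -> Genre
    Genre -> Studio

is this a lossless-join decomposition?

Yes

Common attributes: Movie1 ∩ Movie2 = {Genre, Title, DName}.
Closure of {Genre, Title, DName}: Title → DirID applies, adding DirID; Genre → Studio applies, adding Studio; DirID → Budget applies, adding Budget. So (Genre, Title, DName)⁺ = {Genre, Budget, Studio, Title, DirID, DName}.
This closure contains every attribute of Movie1, so Movie1 ∩ Movie2 → Movie1. The join is lossless.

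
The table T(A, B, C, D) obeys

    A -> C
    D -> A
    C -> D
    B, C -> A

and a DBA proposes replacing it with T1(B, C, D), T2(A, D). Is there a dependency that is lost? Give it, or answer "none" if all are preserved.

A → C: restricted closure across fragments reaches C.
D → A lies within T2.
C → D lies within T1.
B, C → A: restricted closure across fragments reaches A.
Every dependency is enforceable on the fragments, so the decomposition is dependency-preserving.

none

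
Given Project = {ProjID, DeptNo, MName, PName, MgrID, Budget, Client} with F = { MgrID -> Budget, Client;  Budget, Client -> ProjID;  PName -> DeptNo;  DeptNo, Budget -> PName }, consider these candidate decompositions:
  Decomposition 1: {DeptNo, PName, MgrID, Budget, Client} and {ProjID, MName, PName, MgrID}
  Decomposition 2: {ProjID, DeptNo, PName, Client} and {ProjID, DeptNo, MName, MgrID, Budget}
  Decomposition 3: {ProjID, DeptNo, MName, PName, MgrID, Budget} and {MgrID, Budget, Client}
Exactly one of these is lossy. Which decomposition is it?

Decomposition 2

Decomposition 1: common = {PName, MgrID}, closure = {ProjID, DeptNo, PName, MgrID, Budget, Client} → lossless.
Decomposition 2: common = {ProjID, DeptNo}, closure = {ProjID, DeptNo} → lossy.
Decomposition 3: common = {MgrID, Budget}, closure = {ProjID, MgrID, Budget, Client} → lossless.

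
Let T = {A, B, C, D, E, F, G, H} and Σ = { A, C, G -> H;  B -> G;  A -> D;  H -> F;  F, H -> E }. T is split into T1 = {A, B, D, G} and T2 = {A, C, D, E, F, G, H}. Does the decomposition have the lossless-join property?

Common attributes: T1 ∩ T2 = {A, D, G}.
No dependency enlarges {A, D, G}, so (A, D, G)⁺ = {A, D, G}.
The closure contains neither all of T1 = {A, B, D, G} nor all of T2 = {A, C, D, E, F, G, H}, so the common attributes are not a superkey of either fragment. The join is lossy.

No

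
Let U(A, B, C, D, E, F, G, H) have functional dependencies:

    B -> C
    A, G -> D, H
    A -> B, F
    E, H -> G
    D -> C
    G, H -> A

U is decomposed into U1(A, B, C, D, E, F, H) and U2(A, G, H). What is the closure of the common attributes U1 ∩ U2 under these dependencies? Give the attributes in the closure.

A, B, C, F, H

U1 ∩ U2 = {A, H}.
A → B, F applies, adding B, F
B → C applies, adding C
Closure: {A, B, C, F, H}.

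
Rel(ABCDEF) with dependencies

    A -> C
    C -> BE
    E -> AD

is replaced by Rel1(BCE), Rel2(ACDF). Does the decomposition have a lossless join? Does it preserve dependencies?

Lossless test: (C)⁺ = {ABCDE}, which contains all of one fragment — lossless.
Dependency preservation: E → AD is not contained in any single fragment, but the restricted closure of its left-hand side across the fragments still reaches the right-hand side; the remaining FDs each lie inside some fragment. All dependencies are preserved.

lossless and dependency-preserving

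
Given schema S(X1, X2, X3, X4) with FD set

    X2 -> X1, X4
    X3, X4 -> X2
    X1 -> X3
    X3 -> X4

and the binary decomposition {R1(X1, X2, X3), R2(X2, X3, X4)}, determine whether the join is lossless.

Common attributes: R1 ∩ R2 = {X2, X3}.
Closure of {X2, X3}: X2 → X1, X4 applies, adding X1, X4. So (X2, X3)⁺ = {X1, X2, X3, X4}.
This closure contains every attribute of R1, so R1 ∩ R2 → R1. The join is lossless.

Yes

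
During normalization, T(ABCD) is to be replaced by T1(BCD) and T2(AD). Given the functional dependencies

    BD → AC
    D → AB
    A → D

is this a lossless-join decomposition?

Common attributes: T1 ∩ T2 = {D}.
Closure of {D}: D → AB applies, adding AB; BD → AC applies, adding C. So (D)⁺ = {ABCD}.
This closure contains every attribute of T1, so T1 ∩ T2 → T1. The join is lossless.

Yes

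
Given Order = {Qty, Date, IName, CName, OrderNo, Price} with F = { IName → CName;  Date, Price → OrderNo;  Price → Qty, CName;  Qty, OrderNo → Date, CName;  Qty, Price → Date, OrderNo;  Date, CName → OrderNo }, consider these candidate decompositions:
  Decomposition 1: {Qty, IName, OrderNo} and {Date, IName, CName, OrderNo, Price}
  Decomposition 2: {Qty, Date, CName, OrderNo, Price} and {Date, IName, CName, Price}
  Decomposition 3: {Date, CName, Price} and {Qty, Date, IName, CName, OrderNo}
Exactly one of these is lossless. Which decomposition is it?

Decomposition 1: common = {IName, OrderNo}, closure = {IName, CName, OrderNo} → lossy.
Decomposition 2: common = {Date, CName, Price}, closure = {Qty, Date, CName, OrderNo, Price} → lossless.
Decomposition 3: common = {Date, CName}, closure = {Date, CName, OrderNo} → lossy.

Decomposition 2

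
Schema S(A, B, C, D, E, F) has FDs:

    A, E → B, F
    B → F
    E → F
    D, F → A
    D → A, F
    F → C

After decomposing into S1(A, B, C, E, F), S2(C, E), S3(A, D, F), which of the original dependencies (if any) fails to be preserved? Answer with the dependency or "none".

A, E → B, F lies within S1.
B → F lies within S1.
E → F lies within S1.
D, F → A lies within S3.
D → A, F lies within S3.
F → C lies within S1.
Every dependency is enforceable on the fragments, so the decomposition is dependency-preserving.

none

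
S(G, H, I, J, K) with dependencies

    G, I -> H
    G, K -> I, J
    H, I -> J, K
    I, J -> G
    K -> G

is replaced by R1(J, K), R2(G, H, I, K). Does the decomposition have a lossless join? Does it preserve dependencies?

Lossless test: (K)⁺ = {G, H, I, J, K}, which contains all of one fragment — lossless.
Dependency preservation: the restricted closure of {I, J} across the fragments never reaches {G}, so I, J → G cannot be enforced without a join — not preserved.

lossless but not dependency-preserving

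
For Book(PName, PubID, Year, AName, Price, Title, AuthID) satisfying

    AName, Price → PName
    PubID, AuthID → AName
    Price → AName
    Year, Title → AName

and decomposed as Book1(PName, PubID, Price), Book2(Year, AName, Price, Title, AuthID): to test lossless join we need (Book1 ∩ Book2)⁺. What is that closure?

PName, AName, Price

Book1 ∩ Book2 = {Price}.
Price → AName applies, adding AName
AName, Price → PName applies, adding PName
Closure: {PName, AName, Price}.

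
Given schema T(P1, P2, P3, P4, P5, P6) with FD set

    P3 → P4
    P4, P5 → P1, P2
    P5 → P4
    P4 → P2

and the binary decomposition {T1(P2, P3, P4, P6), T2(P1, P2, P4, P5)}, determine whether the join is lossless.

No

Common attributes: T1 ∩ T2 = {P2, P4}.
No dependency enlarges {P2, P4}, so (P2, P4)⁺ = {P2, P4}.
The closure contains neither all of T1 = {P2, P3, P4, P6} nor all of T2 = {P1, P2, P4, P5}, so the common attributes are not a superkey of either fragment. The join is lossy.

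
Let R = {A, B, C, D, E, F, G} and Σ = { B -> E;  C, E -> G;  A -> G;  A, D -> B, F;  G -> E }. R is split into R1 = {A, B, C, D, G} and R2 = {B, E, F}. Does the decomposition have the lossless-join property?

Common attributes: R1 ∩ R2 = {B}.
Closure of {B}: B → E applies, adding E. So (B)⁺ = {B, E}.
The closure contains neither all of R1 = {A, B, C, D, G} nor all of R2 = {B, E, F}, so the common attributes are not a superkey of either fragment. The join is lossy.

No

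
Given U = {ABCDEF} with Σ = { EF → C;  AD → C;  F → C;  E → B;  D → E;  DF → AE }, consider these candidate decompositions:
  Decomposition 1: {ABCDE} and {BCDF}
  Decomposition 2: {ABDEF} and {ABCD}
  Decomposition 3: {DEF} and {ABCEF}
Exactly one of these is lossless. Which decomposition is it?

Decomposition 1: common = {BCD}, closure = {BCDE} → lossy.
Decomposition 2: common = {ABD}, closure = {ABCDE} → lossless.
Decomposition 3: common = {EF}, closure = {BCEF} → lossy.

Decomposition 2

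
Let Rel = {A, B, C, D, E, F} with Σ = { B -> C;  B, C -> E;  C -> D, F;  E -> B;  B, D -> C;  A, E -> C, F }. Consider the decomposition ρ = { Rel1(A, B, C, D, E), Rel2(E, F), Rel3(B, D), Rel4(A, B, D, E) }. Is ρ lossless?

Chase test. Columns are A, B, C, D, E, F; row i has aⱼ where attribute j ∈ Reli, else bᵢⱼ.
Initial tableau (one row per fragment):
  row 1: a1 a2 a3 a4 a5 b16
  row 2: b21 b22 b23 b24 a5 a6
  row 3: b31 a2 b33 a4 b35 b36
  row 4: a1 a2 b43 a4 a5 b46
Rows 1 and 3 agree on B; apply B→C and equate their C entries.
Rows 1 and 4 agree on B; apply B→C and equate their C entries.
Rows 1 and 3 agree on B, C; apply B, C→E and equate their E entries.
Rows 1 and 3 agree on C; apply C→D, F and equate their D, F entries.
Rows 1 and 4 agree on C; apply C→D, F and equate their D, F entries.
Rows 1 and 2 agree on E; apply E→B and equate their B entries.
Rows 1 and 2 agree on B; apply B→C and equate their C entries.
Rows 1 and 2 agree on C; apply C→D, F and equate their D, F entries.
Row 1 is now all distinguished symbols — the join is lossless.

Yes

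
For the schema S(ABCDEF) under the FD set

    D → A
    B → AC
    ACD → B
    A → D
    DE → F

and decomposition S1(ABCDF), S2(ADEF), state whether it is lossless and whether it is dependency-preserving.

lossy but dependency-preserving

Lossless test: (ADF)⁺ = {ADF}, which is a superkey of neither fragment — lossy.
Dependency preservation: every FD's attributes lie within a single fragment, so each can be enforced locally — preserved.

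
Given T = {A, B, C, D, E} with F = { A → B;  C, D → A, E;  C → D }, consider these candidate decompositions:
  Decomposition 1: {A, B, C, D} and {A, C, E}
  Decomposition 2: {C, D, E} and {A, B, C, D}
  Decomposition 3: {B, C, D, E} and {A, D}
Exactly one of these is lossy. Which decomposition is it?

Decomposition 3

Decomposition 1: common = {A, C}, closure = {A, B, C, D, E} → lossless.
Decomposition 2: common = {C, D}, closure = {A, B, C, D, E} → lossless.
Decomposition 3: common = {D}, closure = {D} → lossy.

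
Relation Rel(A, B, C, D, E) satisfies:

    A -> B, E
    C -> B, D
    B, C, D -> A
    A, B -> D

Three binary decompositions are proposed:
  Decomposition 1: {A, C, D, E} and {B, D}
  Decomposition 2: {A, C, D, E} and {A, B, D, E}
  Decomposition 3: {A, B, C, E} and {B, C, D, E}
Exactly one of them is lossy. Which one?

Decomposition 1: common = {D}, closure = {D} → lossy.
Decomposition 2: common = {A, D, E}, closure = {A, B, D, E} → lossless.
Decomposition 3: common = {B, C, E}, closure = {A, B, C, D, E} → lossless.

Decomposition 1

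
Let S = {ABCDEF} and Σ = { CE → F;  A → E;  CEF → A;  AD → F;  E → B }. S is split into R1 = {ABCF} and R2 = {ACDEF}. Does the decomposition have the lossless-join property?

Common attributes: R1 ∩ R2 = {ACF}.
Closure of {ACF}: A → E applies, adding E; E → B applies, adding B. So (ACF)⁺ = {ABCEF}.
This closure contains every attribute of R1, so R1 ∩ R2 → R1. The join is lossless.

Yes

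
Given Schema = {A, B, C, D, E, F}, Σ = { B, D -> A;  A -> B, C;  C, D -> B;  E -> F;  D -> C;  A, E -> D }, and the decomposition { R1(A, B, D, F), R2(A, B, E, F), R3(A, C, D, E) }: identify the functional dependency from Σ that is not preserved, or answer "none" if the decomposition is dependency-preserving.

B, D → A lies within R1.
A → B, C: restricted closure across fragments reaches B, C.
C, D → B: restricted closure across fragments reaches B.
E → F lies within R2.
D → C lies within R3.
A, E → D lies within R3.
Every dependency is enforceable on the fragments, so the decomposition is dependency-preserving.

none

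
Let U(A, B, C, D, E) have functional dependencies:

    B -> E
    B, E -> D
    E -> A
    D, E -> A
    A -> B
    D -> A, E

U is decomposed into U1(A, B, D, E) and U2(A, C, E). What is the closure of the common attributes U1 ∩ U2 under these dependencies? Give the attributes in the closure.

A, B, D, E

U1 ∩ U2 = {A, E}.
A → B applies, adding B
B, E → D applies, adding D
Closure: {A, B, D, E}.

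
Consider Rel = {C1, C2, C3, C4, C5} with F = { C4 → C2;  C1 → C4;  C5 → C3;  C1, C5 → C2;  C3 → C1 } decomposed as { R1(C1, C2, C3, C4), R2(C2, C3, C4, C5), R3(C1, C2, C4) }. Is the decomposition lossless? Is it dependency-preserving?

lossless and dependency-preserving

Lossless test (chase): Rows 1 and 2 agree on C3; apply C3→C1 and equate their C1 entries. Row 2 is now all distinguished symbols — the join is lossless.
Dependency preservation: C1, C5 → C2 is not contained in any single fragment, but the restricted closure of its left-hand side across the fragments still reaches the right-hand side; the remaining FDs each lie inside some fragment. All dependencies are preserved.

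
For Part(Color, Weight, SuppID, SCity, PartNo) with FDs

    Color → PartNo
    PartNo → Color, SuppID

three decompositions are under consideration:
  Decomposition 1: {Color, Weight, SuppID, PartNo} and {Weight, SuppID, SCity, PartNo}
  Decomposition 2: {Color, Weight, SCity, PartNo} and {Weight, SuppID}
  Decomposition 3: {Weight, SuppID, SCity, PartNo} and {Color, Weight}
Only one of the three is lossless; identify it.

Decomposition 1

Decomposition 1: common = {Weight, SuppID, PartNo}, closure = {Color, Weight, SuppID, PartNo} → lossless.
Decomposition 2: common = {Weight}, closure = {Weight} → lossy.
Decomposition 3: common = {Weight}, closure = {Weight} → lossy.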